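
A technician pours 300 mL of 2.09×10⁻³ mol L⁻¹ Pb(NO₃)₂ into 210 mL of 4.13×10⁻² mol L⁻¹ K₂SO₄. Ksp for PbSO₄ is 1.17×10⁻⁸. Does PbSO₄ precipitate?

After mixing, V = 300 mL + 210 mL = 510 mL.
[Pb²⁺] = (2.09×10⁻³)(300)/510 = 1.23×10⁻³ mol L⁻¹
[SO₄²⁻] = (4.13×10⁻²)(210)/510 = 1.70×10⁻² mol L⁻¹
Q = [Pb²⁺][SO₄²⁻] = 2.09×10⁻⁵
Q = 2.09×10⁻⁵ > Ksp = 1.17×10⁻⁸, so the solution is supersaturated and PbSO₄ precipitates.

Yes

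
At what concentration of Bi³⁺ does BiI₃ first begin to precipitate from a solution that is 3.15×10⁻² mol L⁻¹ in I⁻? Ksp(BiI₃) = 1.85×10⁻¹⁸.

The threshold for precipitation is Q = Ksp.
BiI₃(s) ⇌ Bi³⁺(aq) + 3 I⁻(aq)
Ksp = [Bi³⁺][I⁻]^3 = [Bi³⁺](3.15×10⁻²)^3
[Bi³⁺] = 1.85×10⁻¹⁸ / (3.15×10⁻²)^3 = 5.92×10⁻¹⁴
[Bi³⁺] = 5.92×10⁻¹⁴ mol L⁻¹

5.92×10⁻¹⁴ M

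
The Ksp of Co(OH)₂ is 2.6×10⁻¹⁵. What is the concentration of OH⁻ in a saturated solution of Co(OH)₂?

1.7×10⁻⁵ M

Co(OH)₂(s) ⇌ Co²⁺(aq) + 2 OH⁻(aq)
If s mol/L of Co(OH)₂ dissolves, [Co²⁺] = s and [OH⁻] = 2s.
Ksp = [Co²⁺][OH⁻]^2 = s · (2s)^2 = 4s^3 = 2.6×10⁻¹⁵
s = 8.7×10⁻⁶ M
[OH⁻] = 2s = 1.7×10⁻⁵ M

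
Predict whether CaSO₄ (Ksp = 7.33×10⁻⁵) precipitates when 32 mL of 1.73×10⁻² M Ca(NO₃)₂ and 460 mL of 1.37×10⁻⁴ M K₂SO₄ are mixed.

The combined volume is 492 mL.
[Ca²⁺] = (1.73×10⁻²)(32)/492 = 1.13×10⁻³ M
[SO₄²⁻] = (1.37×10⁻⁴)(460)/492 = 1.28×10⁻⁴ M
Q = [Ca²⁺][SO₄²⁻] = 1.44×10⁻⁷
Q = 1.44×10⁻⁷ < Ksp = 7.33×10⁻⁵, so the solution is unsaturated and no precipitate forms.

No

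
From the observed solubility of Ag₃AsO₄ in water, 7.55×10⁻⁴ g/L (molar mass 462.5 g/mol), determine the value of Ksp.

Ksp = 1.92×10⁻²²

s = (7.55×10⁻⁴ g L⁻¹)/(462.5 g mol⁻¹) = 1.6324×10⁻⁶ M
Ag₃AsO₄(s) ⇌ 3 Ag⁺(aq) + AsO₄³⁻(aq)
For each mole of Ag₃AsO₄ that dissolves per liter, [Ag⁺] = 3s and [AsO₄³⁻] = s; let s denote this solubility.
Ksp = [Ag⁺]^3[AsO₄³⁻] = (3s)^3 · s = 27s^4
Ksp = 27 × (1.6324×10⁻⁶)^4 = 1.92×10⁻²²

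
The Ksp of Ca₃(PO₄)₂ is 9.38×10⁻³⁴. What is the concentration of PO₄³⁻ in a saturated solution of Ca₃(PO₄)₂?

1.94×10⁻⁷ M

Ca₃(PO₄)₂(s) ⇌ 3 Ca²⁺(aq) + 2 PO₄³⁻(aq)
Let s be the molar solubility. Then [Ca²⁺] = 3s and [PO₄³⁻] = 2s.
Ksp = [Ca²⁺]^3[PO₄³⁻]^2 = (3s)^3 · (2s)^2 = 108s^5 = 9.38×10⁻³⁴
s = 9.72×10⁻⁸ M
[PO₄³⁻] = 2s = 1.94×10⁻⁷ M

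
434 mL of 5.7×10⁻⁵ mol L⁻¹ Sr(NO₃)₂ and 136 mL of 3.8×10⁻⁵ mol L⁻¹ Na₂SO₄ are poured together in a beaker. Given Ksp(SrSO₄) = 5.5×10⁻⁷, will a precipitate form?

No

The combined volume is 570 mL.
[Sr²⁺] = (5.7×10⁻⁵)(434)/570 = 4.3×10⁻⁵ mol L⁻¹
[SO₄²⁻] = (3.8×10⁻⁵)(136)/570 = 9.1×10⁻⁶ mol L⁻¹
Q = [Sr²⁺][SO₄²⁻] = 3.9×10⁻¹⁰
Since Q (3.9×10⁻¹⁰) is less than Ksp (5.5×10⁻⁷), no SrSO₄ precipitates.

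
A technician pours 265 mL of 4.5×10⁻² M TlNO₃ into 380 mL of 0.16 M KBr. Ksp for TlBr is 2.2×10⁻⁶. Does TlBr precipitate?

Yes

Total volume after mixing = 265 + 380 = 645 mL.
[Tl⁺] = (4.5×10⁻²)(265)/645 = 1.8×10⁻² M
[Br⁻] = (0.16)(380)/645 = 9.4×10⁻² M
Q = [Tl⁺][Br⁻] = 1.7×10⁻³
Since Q (1.7×10⁻³) exceeds Ksp (2.2×10⁻⁶), TlBr will precipitate.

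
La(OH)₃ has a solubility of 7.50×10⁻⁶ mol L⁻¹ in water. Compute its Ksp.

Ksp = 8.54×10⁻²⁰

La(OH)₃(s) ⇌ La³⁺(aq) + 3 OH⁻(aq)
Call the molar solubility s, so that [La³⁺] = s and [OH⁻] = 3s.
Ksp = [La³⁺][OH⁻]^3 = s · (3s)^3 = 27s^4
Ksp = 27 × (7.50×10⁻⁶)^4 = 8.54×10⁻²⁰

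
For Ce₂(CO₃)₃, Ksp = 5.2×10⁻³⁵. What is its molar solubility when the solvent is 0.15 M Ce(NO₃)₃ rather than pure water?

Ce₂(CO₃)₃(s) ⇌ 2 Ce³⁺(aq) + 3 CO₃²⁻(aq)
The solution already contains Ce³⁺ at 0.15 M. Let s be the molar solubility of Ce₂(CO₃)₃.
[Ce³⁺] ≈ 0.15 M (common ion dominates); [CO₃²⁻] = 3s.
Ksp = [Ce³⁺]^2[CO₃²⁻]^3 = (0.15)^2(3s)^3
(3s)^3 = 5.2×10⁻³⁵ / (0.15)^2 = 2.3×10⁻³³
s = 4.4×10⁻¹² M

4.4×10⁻¹² M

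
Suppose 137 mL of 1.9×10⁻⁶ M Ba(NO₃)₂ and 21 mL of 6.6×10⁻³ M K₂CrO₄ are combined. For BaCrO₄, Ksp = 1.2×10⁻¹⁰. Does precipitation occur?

Yes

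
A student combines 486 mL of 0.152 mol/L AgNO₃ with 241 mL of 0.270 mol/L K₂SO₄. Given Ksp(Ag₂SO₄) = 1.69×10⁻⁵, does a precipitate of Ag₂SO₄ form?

The combined volume is 727 mL.
[Ag⁺] = (0.152)(486)/727 = 0.102 mol/L
[SO₄²⁻] = (0.270)(241)/727 = 8.95×10⁻² mol/L
Q = [Ag⁺]^2[SO₄²⁻] = 9.24×10⁻⁴
Because Q > Ksp (9.24×10⁻⁴ vs 1.69×10⁻⁵), a precipitate of Ag₂SO₄ forms.

Yes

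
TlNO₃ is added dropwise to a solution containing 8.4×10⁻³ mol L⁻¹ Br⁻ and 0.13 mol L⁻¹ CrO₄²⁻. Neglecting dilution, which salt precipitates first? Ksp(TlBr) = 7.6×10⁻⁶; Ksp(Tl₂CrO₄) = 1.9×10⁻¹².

A salt starts to precipitate once the ion product Q reaches its Ksp.
For TlBr: [Tl⁺] = (Ksp/[Br⁻]) = 9.0×10⁻⁴ mol L⁻¹
For Tl₂CrO₄: [Tl⁺] = (Ksp/[CrO₄²⁻])^(1/2) = 3.8×10⁻⁶ mol L⁻¹
The smaller threshold [Tl⁺] is reached first, so Tl₂CrO₄ precipitates first.

Tl₂CrO₄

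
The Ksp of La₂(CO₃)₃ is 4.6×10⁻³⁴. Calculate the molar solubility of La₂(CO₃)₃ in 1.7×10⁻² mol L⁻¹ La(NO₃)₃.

3.9×10⁻¹¹ M

La₂(CO₃)₃(s) ⇌ 2 La³⁺(aq) + 3 CO₃²⁻(aq)
With La³⁺ already at 1.7×10⁻² mol L⁻¹ and s small, take [La³⁺] ≈ 1.7×10⁻² mol L⁻¹ and [CO₃²⁻] = 3s.
Ksp = [La³⁺]^2[CO₃²⁻]^3 = (1.7×10⁻²)^2(3s)^3
(3s)^3 = 4.6×10⁻³⁴ / (1.7×10⁻²)^2 = 1.6×10⁻³⁰
s = 3.9×10⁻¹¹ mol L⁻¹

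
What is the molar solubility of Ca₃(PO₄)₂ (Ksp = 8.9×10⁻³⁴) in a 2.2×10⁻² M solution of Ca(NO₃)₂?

4.6×10⁻¹⁵ M

Ca₃(PO₄)₂(s) ⇌ 3 Ca²⁺(aq) + 2 PO₄³⁻(aq)
With Ca²⁺ already at 2.2×10⁻² M and s small, take [Ca²⁺] ≈ 2.2×10⁻² M and [PO₄³⁻] = 2s.
Ksp = [Ca²⁺]^3[PO₄³⁻]^2 = (2.2×10⁻²)^3(2s)^2
(2s)^2 = 8.9×10⁻³⁴ / (2.2×10⁻²)^3 = 8.4×10⁻²⁹
s = 4.6×10⁻¹⁵ M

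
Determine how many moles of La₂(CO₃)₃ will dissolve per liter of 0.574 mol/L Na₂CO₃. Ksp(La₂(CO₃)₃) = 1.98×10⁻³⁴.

1.62×10⁻¹⁷ M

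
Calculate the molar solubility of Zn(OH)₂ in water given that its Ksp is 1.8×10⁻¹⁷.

Zn(OH)₂(s) ⇌ Zn²⁺(aq) + 2 OH⁻(aq)
For each mole of Zn(OH)₂ that dissolves per liter, [Zn²⁺] = s and [OH⁻] = 2s; let s denote this solubility.
Ksp = [Zn²⁺][OH⁻]^2 = s · (2s)^2 = 4s^3
4s^3 = 1.8×10⁻¹⁷  ⇒  s^3 = 4.5×10⁻¹⁸
Taking the 3rd root, s = 1.7×10⁻⁶ mol L⁻¹.

1.7×10⁻⁶ M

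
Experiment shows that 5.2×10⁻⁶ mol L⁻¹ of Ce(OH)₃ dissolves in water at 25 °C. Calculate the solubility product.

Ksp = 2.0×10⁻²⁰

Ce(OH)₃(s) ⇌ Ce³⁺(aq) + 3 OH⁻(aq)
If s mol/L of Ce(OH)₃ dissolves, [Ce³⁺] = s and [OH⁻] = 3s.
Ksp = [Ce³⁺][OH⁻]^3 = s · (3s)^3 = 27s^4
Ksp = 27 × (5.2×10⁻⁶)^4 = 2.0×10⁻²⁰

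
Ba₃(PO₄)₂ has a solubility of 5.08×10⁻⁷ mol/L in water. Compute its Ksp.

Ba₃(PO₄)₂(s) ⇌ 3 Ba²⁺(aq) + 2 PO₄³⁻(aq)
With molar solubility s: [Ba²⁺] = 3s, [PO₄³⁻] = 2s.
Ksp = [Ba²⁺]^3[PO₄³⁻]^2 = (3s)^3 · (2s)^2 = 108s^5
Ksp = 108 × (5.08×10⁻⁷)^5 = 3.65×10⁻³⁰

Ksp = 3.65×10⁻³⁰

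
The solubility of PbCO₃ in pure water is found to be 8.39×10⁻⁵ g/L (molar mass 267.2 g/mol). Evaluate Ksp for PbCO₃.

Convert to molarity: s = 8.39×10⁻⁵ / 267.2 = 3.1400×10⁻⁷ mol/L
PbCO₃(s) ⇌ Pb²⁺(aq) + CO₃²⁻(aq)
If s mol/L of PbCO₃ dissolves, [Pb²⁺] = s and [CO₃²⁻] = s.
Ksp = [Pb²⁺][CO₃²⁻] = s · s = s^2
Ksp = (3.1400×10⁻⁷)^2 = 9.86×10⁻¹⁴

Ksp = 9.86×10⁻¹⁴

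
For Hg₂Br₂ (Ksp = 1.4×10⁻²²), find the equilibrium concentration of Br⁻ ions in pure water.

Hg₂Br₂(s) ⇌ Hg₂²⁺(aq) + 2 Br⁻(aq)
For each mole of Hg₂Br₂ that dissolves per liter, [Hg₂²⁺] = s and [Br⁻] = 2s; let s denote this solubility.
Ksp = [Hg₂²⁺][Br⁻]^2 = s · (2s)^2 = 4s^3 = 1.4×10⁻²²
s = 3.3×10⁻⁸ mol/L
[Br⁻] = 2s = 6.5×10⁻⁸ mol/L

6.5×10⁻⁸ M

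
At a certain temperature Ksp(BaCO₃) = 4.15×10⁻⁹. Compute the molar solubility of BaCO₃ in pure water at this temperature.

BaCO₃(s) ⇌ Ba²⁺(aq) + CO₃²⁻(aq)
Call the molar solubility s, so that [Ba²⁺] = s and [CO₃²⁻] = s.
Ksp = [Ba²⁺][CO₃²⁻] = s · s = s^2
s^2 = 4.15×10⁻⁹
s = (4.15×10⁻⁹)^(1/2) = 6.44×10⁻⁵ mol L⁻¹

6.44×10⁻⁵ M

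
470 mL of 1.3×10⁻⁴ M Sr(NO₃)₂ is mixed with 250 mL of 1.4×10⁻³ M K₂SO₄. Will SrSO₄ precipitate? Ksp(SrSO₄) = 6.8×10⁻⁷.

Total volume after mixing = 470 + 250 = 720 mL.
[Sr²⁺] = (1.3×10⁻⁴)(470)/720 = 8.5×10⁻⁵ M
[SO₄²⁻] = (1.4×10⁻³)(250)/720 = 4.9×10⁻⁴ M
Q = [Sr²⁺][SO₄²⁻] = 4.1×10⁻⁸
Q = 4.1×10⁻⁸ < Ksp = 6.8×10⁻⁷, so the solution is unsaturated and no precipitate forms.

No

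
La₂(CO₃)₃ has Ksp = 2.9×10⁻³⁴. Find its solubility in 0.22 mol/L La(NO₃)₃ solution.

6.1×10⁻¹² M

La₂(CO₃)₃(s) ⇌ 2 La³⁺(aq) + 3 CO₃²⁻(aq)
With La³⁺ already at 0.22 mol/L and s small, take [La³⁺] ≈ 0.22 mol/L and [CO₃²⁻] = 3s.
Ksp = [La³⁺]^2[CO₃²⁻]^3 = (0.22)^2(3s)^3
(3s)^3 = 2.9×10⁻³⁴ / (0.22)^2 = 6.0×10⁻³³
s = 6.1×10⁻¹² mol/L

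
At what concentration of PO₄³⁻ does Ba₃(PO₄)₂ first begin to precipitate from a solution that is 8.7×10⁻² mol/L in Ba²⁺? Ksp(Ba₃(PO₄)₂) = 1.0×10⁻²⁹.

1.2×10⁻¹³ M

The threshold for precipitation is Q = Ksp.
Ba₃(PO₄)₂(s) ⇌ 3 Ba²⁺(aq) + 2 PO₄³⁻(aq)
Ksp = [Ba²⁺]^3[PO₄³⁻]^2 = [PO₄³⁻]^2(8.7×10⁻²)^3
[PO₄³⁻]^2 = 1.0×10⁻²⁹ / (8.7×10⁻²)^3 = 1.5×10⁻²⁶
[PO₄³⁻] = 1.2×10⁻¹³ mol/L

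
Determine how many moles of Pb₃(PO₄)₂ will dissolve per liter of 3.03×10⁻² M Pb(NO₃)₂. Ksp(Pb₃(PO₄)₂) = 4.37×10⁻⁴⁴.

Pb₃(PO₄)₂(s) ⇌ 3 Pb²⁺(aq) + 2 PO₄³⁻(aq)
Let s be the solubility of Pb₃(PO₄)₂ here. The common ion gives [Pb²⁺] ≈ 3.03×10⁻² M, and [PO₄³⁻] = 2s.
Ksp = [Pb²⁺]^3[PO₄³⁻]^2 = (3.03×10⁻²)^3(2s)^2
(2s)^2 = 4.37×10⁻⁴⁴ / (3.03×10⁻²)^3 = 1.57×10⁻³⁹
s = 1.98×10⁻²⁰ M

1.98×10⁻²⁰ M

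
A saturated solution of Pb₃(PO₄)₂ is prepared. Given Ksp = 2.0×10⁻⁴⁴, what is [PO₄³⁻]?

Pb₃(PO₄)₂(s) ⇌ 3 Pb²⁺(aq) + 2 PO₄³⁻(aq)
Call the molar solubility s, so that [Pb²⁺] = 3s and [PO₄³⁻] = 2s.
Ksp = [Pb²⁺]^3[PO₄³⁻]^2 = (3s)^3 · (2s)^2 = 108s^5 = 2.0×10⁻⁴⁴
s = 7.1×10⁻¹⁰ M
[PO₄³⁻] = 2s = 1.4×10⁻⁹ M

1.4×10⁻⁹ M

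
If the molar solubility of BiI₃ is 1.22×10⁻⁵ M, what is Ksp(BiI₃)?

Ksp = 5.98×10⁻¹⁹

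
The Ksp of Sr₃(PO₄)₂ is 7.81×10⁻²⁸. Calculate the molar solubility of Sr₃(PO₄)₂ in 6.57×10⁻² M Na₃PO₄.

1.89×10⁻⁹ M

Sr₃(PO₄)₂(s) ⇌ 3 Sr²⁺(aq) + 2 PO₄³⁻(aq)
PO₄³⁻ is already present at 6.57×10⁻² M. If s mol/L of Sr₃(PO₄)₂ dissolves, [Sr²⁺] = 3s while [PO₄³⁻] ≈ 6.57×10⁻² M.
Ksp = [Sr²⁺]^3[PO₄³⁻]^2 = (3s)^3(6.57×10⁻²)^2
(3s)^3 = 7.81×10⁻²⁸ / (6.57×10⁻²)^2 = 1.81×10⁻²⁵
s = 1.89×10⁻⁹ M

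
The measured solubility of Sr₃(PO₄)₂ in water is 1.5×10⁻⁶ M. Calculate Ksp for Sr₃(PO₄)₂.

Ksp = 8.2×10⁻²⁸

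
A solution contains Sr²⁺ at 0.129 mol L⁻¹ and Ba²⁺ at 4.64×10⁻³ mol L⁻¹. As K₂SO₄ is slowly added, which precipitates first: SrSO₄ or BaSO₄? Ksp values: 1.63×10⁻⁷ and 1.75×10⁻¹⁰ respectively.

Precipitation begins when Q = Ksp.
For SrSO₄: [SO₄²⁻] = (Ksp/[Sr²⁺]) = 1.26×10⁻⁶ mol L⁻¹
For BaSO₄: [SO₄²⁻] = (Ksp/[Ba²⁺]) = 3.77×10⁻⁸ mol L⁻¹
BaSO₄ requires the lower [SO₄²⁻], so it precipitates first.

BaSO₄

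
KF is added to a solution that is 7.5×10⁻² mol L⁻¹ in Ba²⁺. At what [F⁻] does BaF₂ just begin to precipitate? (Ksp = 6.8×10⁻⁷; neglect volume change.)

Precipitation begins when Q = Ksp.
BaF₂(s) ⇌ Ba²⁺(aq) + 2 F⁻(aq)
Ksp = [Ba²⁺][F⁻]^2 = [F⁻]^2(7.5×10⁻²)
[F⁻]^2 = 6.8×10⁻⁷ / (7.5×10⁻²) = 9.1×10⁻⁶
[F⁻] = 3.0×10⁻³ mol L⁻¹

3.0×10⁻³ M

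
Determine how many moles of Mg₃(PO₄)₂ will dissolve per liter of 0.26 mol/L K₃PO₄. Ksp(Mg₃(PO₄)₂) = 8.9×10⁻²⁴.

Mg₃(PO₄)₂(s) ⇌ 3 Mg²⁺(aq) + 2 PO₄³⁻(aq)
Let s be the solubility of Mg₃(PO₄)₂ here. The common ion gives [PO₄³⁻] ≈ 0.26 mol/L, and [Mg²⁺] = 3s.
Ksp = [Mg²⁺]^3[PO₄³⁻]^2 = (3s)^3(0.26)^2
(3s)^3 = 8.9×10⁻²⁴ / (0.26)^2 = 1.3×10⁻²²
s = 1.7×10⁻⁸ mol/L

1.7×10⁻⁸ M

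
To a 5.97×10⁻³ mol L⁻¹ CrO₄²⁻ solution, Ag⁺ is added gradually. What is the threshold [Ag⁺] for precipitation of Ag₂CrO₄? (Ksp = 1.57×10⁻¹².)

1.62×10⁻⁵ M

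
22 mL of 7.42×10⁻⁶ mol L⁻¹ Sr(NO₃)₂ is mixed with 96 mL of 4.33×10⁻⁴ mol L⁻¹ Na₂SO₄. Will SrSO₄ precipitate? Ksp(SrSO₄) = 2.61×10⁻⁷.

No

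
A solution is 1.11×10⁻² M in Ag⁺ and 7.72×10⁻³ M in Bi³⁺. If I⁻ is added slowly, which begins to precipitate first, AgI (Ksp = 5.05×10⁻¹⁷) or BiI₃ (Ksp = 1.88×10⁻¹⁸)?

Precipitation of each salt begins when its ion product equals Ksp.
For AgI: [I⁻] = (Ksp/[Ag⁺]) = 4.55×10⁻¹⁵ M
For BiI₃: [I⁻] = (Ksp/[Bi³⁺])^(1/3) = 6.24×10⁻⁶ M
Since AgI needs less I⁻ to reach saturation, it precipitates first.

AgI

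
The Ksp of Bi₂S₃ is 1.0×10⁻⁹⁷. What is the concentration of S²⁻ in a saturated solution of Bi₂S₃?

4.7×10⁻²⁰ M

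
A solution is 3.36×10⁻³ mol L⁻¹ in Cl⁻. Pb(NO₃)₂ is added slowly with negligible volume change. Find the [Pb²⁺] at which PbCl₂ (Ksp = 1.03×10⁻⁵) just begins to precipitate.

Precipitation of each salt begins when its ion product equals Ksp.
PbCl₂(s) ⇌ Pb²⁺(aq) + 2 Cl⁻(aq)
Ksp = [Pb²⁺][Cl⁻]^2 = [Pb²⁺](3.36×10⁻³)^2
[Pb²⁺] = 1.03×10⁻⁵ / (3.36×10⁻³)^2 = 0.912
[Pb²⁺] = 0.912 mol L⁻¹

0.912 M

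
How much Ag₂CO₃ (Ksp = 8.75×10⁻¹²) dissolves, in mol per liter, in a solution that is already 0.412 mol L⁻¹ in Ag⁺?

5.15×10⁻¹¹ M

Ag₂CO₃(s) ⇌ 2 Ag⁺(aq) + CO₃²⁻(aq)
Let s be the solubility of Ag₂CO₃ here. The common ion gives [Ag⁺] ≈ 0.412 mol L⁻¹, and [CO₃²⁻] = s.
Ksp = [Ag⁺]^2[CO₃²⁻] = (0.412)^2s
s = 8.75×10⁻¹² / (0.412)^2 = 5.15×10⁻¹¹
s = 5.15×10⁻¹¹ mol L⁻¹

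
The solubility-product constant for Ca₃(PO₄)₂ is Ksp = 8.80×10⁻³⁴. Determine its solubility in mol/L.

Ca₃(PO₄)₂(s) ⇌ 3 Ca²⁺(aq) + 2 PO₄³⁻(aq)
If s mol/L of Ca₃(PO₄)₂ dissolves, [Ca²⁺] = 3s and [PO₄³⁻] = 2s.
Ksp = [Ca²⁺]^3[PO₄³⁻]^2 = (3s)^3 · (2s)^2 = 108s^5
108s^5 = 8.80×10⁻³⁴  ⇒  s^5 = 8.15×10⁻³⁶
Taking the 5th root, s = 9.60×10⁻⁸ mol/L.

9.60×10⁻⁸ M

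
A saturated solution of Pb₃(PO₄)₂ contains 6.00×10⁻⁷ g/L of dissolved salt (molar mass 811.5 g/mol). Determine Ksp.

Ksp = 2.39×10⁻⁴⁴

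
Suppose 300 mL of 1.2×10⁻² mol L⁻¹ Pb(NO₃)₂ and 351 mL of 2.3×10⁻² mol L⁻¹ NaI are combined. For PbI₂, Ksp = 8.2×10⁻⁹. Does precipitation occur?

After mixing, V = 300 mL + 351 mL = 651 mL.
[Pb²⁺] = (1.2×10⁻²)(300)/651 = 5.5×10⁻³ mol L⁻¹
[I⁻] = (2.3×10⁻²)(351)/651 = 1.2×10⁻² mol L⁻¹
Q = [Pb²⁺][I⁻]^2 = 8.5×10⁻⁷
Because Q > Ksp (8.5×10⁻⁷ vs 8.2×10⁻⁹), a precipitate of PbI₂ forms.

Yes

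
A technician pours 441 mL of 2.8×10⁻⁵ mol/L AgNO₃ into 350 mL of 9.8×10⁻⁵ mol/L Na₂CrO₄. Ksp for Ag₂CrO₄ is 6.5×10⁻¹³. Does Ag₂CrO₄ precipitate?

No

After mixing, V = 441 mL + 350 mL = 791 mL.
[Ag⁺] = (2.8×10⁻⁵)(441)/791 = 1.6×10⁻⁵ mol/L
[CrO₄²⁻] = (9.8×10⁻⁵)(350)/791 = 4.3×10⁻⁵ mol/L
Q = [Ag⁺]^2[CrO₄²⁻] = 1.1×10⁻¹⁴
Q = 1.1×10⁻¹⁴ < Ksp = 6.5×10⁻¹³, so the solution is unsaturated and no precipitate forms.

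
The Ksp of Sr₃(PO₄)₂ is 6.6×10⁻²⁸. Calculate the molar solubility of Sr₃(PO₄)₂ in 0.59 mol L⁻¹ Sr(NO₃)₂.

Sr₃(PO₄)₂(s) ⇌ 3 Sr²⁺(aq) + 2 PO₄³⁻(aq)
With Sr²⁺ already at 0.59 mol L⁻¹ and s small, take [Sr²⁺] ≈ 0.59 mol L⁻¹ and [PO₄³⁻] = 2s.
Ksp = [Sr²⁺]^3[PO₄³⁻]^2 = (0.59)^3(2s)^2
(2s)^2 = 6.6×10⁻²⁸ / (0.59)^3 = 3.2×10⁻²⁷
s = 2.8×10⁻¹⁴ mol L⁻¹

2.8×10⁻¹⁴ M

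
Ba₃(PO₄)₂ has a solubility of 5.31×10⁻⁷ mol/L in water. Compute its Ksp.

Ba₃(PO₄)₂(s) ⇌ 3 Ba²⁺(aq) + 2 PO₄³⁻(aq)
If s mol/L of Ba₃(PO₄)₂ dissolves, [Ba²⁺] = 3s and [PO₄³⁻] = 2s.
Ksp = [Ba²⁺]^3[PO₄³⁻]^2 = (3s)^3 · (2s)^2 = 108s^5
Ksp = 108 × (5.31×10⁻⁷)^5 = 4.56×10⁻³⁰

Ksp = 4.56×10⁻³⁰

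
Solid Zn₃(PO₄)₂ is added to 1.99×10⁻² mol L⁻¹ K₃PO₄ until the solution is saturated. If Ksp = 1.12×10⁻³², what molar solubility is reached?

Zn₃(PO₄)₂(s) ⇌ 3 Zn²⁺(aq) + 2 PO₄³⁻(aq)
The solution already contains PO₄³⁻ at 1.99×10⁻² mol L⁻¹. Let s be the molar solubility of Zn₃(PO₄)₂.
[PO₄³⁻] ≈ 1.99×10⁻² mol L⁻¹ (common ion dominates); [Zn²⁺] = 3s.
Ksp = [Zn²⁺]^3[PO₄³⁻]^2 = (3s)^3(1.99×10⁻²)^2
(3s)^3 = 1.12×10⁻³² / (1.99×10⁻²)^2 = 2.83×10⁻²⁹
s = 1.02×10⁻¹⁰ mol L⁻¹

1.02×10⁻¹⁰ M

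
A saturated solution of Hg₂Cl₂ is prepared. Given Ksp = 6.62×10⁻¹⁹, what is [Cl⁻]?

1.10×10⁻⁶ M

Hg₂Cl₂(s) ⇌ Hg₂²⁺(aq) + 2 Cl⁻(aq)
For each mole of Hg₂Cl₂ that dissolves per liter, [Hg₂²⁺] = s and [Cl⁻] = 2s; let s denote this solubility.
Ksp = [Hg₂²⁺][Cl⁻]^2 = s · (2s)^2 = 4s^3 = 6.62×10⁻¹⁹
s = 5.49×10⁻⁷ mol L⁻¹
[Cl⁻] = 2s = 1.10×10⁻⁶ mol L⁻¹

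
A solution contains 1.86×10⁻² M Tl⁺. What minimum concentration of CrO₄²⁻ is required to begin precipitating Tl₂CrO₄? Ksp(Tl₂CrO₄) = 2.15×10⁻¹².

6.21×10⁻⁹ M

Precipitation begins when Q = Ksp.
Tl₂CrO₄(s) ⇌ 2 Tl⁺(aq) + CrO₄²⁻(aq)
Ksp = [Tl⁺]^2[CrO₄²⁻] = [CrO₄²⁻](1.86×10⁻²)^2
[CrO₄²⁻] = 2.15×10⁻¹² / (1.86×10⁻²)^2 = 6.21×10⁻⁹
[CrO₄²⁻] = 6.21×10⁻⁹ M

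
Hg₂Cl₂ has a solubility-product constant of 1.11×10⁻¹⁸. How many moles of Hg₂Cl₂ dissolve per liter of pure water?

Hg₂Cl₂(s) ⇌ Hg₂²⁺(aq) + 2 Cl⁻(aq)
If s mol/L of Hg₂Cl₂ dissolves, [Hg₂²⁺] = s and [Cl⁻] = 2s.
Ksp = [Hg₂²⁺][Cl⁻]^2 = s · (2s)^2 = 4s^3
4s^3 = 1.11×10⁻¹⁸  ⇒  s^3 = 2.78×10⁻¹⁹
Taking the 3rd root, s = 6.52×10⁻⁷ mol/L.

6.52×10⁻⁷ M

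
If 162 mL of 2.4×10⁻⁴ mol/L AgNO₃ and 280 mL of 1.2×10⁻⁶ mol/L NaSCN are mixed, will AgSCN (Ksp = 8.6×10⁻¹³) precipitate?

The combined volume is 442 mL.
[Ag⁺] = (2.4×10⁻⁴)(162)/442 = 8.8×10⁻⁵ mol/L
[SCN⁻] = (1.2×10⁻⁶)(280)/442 = 7.6×10⁻⁷ mol/L
Q = [Ag⁺][SCN⁻] = 6.7×10⁻¹¹
Since Q (6.7×10⁻¹¹) exceeds Ksp (8.6×10⁻¹³), AgSCN will precipitate.

Yes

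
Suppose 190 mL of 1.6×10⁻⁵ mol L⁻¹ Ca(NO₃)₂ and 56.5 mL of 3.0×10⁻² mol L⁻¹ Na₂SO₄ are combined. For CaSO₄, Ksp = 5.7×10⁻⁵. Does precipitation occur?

Total volume after mixing = 190 + 56.5 = 246.5 mL.
[Ca²⁺] = (1.6×10⁻⁵)(190)/246.5 = 1.2×10⁻⁵ mol L⁻¹
[SO₄²⁻] = (3.0×10⁻²)(56.5)/246.5 = 6.9×10⁻³ mol L⁻¹
Q = [Ca²⁺][SO₄²⁻] = 8.5×10⁻⁸
Since Q (8.5×10⁻⁸) is less than Ksp (5.7×10⁻⁵), no CaSO₄ precipitates.

No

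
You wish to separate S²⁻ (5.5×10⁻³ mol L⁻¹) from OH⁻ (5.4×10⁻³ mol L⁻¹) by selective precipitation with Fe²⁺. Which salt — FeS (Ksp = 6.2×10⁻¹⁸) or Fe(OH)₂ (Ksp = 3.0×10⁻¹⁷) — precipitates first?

A salt starts to precipitate once the ion product Q reaches its Ksp.
For FeS: [Fe²⁺] = (Ksp/[S²⁻]) = 1.1×10⁻¹⁵ mol L⁻¹
For Fe(OH)₂: [Fe²⁺] = (Ksp/[OH⁻]^2) = 1.0×10⁻¹² mol L⁻¹
FeS requires the lower [Fe²⁺], so it precipitates first.

FeS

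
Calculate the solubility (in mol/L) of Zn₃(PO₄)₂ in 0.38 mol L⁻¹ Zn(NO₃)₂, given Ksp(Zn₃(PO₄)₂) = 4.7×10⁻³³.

Zn₃(PO₄)₂(s) ⇌ 3 Zn²⁺(aq) + 2 PO₄³⁻(aq)
With Zn²⁺ already at 0.38 mol L⁻¹ and s small, take [Zn²⁺] ≈ 0.38 mol L⁻¹ and [PO₄³⁻] = 2s.
Ksp = [Zn²⁺]^3[PO₄³⁻]^2 = (0.38)^3(2s)^2
(2s)^2 = 4.7×10⁻³³ / (0.38)^3 = 8.6×10⁻³²
s = 1.5×10⁻¹⁶ mol L⁻¹

1.5×10⁻¹⁶ M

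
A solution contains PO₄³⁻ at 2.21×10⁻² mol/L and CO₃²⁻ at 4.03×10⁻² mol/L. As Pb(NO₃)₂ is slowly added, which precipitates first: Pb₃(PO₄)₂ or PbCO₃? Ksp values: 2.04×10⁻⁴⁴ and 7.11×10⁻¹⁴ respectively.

Pb₃(PO₄)₂

The threshold for precipitation is Q = Ksp.
For Pb₃(PO₄)₂: [Pb²⁺] = (Ksp/[PO₄³⁻]^2)^(1/3) = 3.47×10⁻¹⁴ mol/L
For PbCO₃: [Pb²⁺] = (Ksp/[CO₃²⁻]) = 1.76×10⁻¹² mol/L
The smaller threshold [Pb²⁺] is reached first, so Pb₃(PO₄)₂ precipitates first.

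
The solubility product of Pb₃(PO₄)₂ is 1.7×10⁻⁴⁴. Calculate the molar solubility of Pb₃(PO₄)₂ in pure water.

Pb₃(PO₄)₂(s) ⇌ 3 Pb²⁺(aq) + 2 PO₄³⁻(aq)
With molar solubility s: [Pb²⁺] = 3s, [PO₄³⁻] = 2s.
Ksp = [Pb²⁺]^3[PO₄³⁻]^2 = (3s)^3 · (2s)^2 = 108s^5
108s^5 = 1.7×10⁻⁴⁴  ⇒  s^5 = 1.6×10⁻⁴⁶
Taking the 5th root, s = 6.9×10⁻¹⁰ mol L⁻¹.

6.9×10⁻¹⁰ M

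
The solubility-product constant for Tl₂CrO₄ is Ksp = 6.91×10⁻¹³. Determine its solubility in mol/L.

5.57×10⁻⁵ M

Tl₂CrO₄(s) ⇌ 2 Tl⁺(aq) + CrO₄²⁻(aq)
Let s be the molar solubility. Then [Tl⁺] = 2s and [CrO₄²⁻] = s.
Ksp = [Tl⁺]^2[CrO₄²⁻] = (2s)^2 · s = 4s^3
4s^3 = 6.91×10⁻¹³  ⇒  s^3 = 1.73×10⁻¹³
s = 5.57×10⁻⁵ M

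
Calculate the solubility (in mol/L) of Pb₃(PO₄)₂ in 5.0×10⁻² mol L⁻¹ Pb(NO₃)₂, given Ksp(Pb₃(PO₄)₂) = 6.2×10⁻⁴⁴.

1.1×10⁻²⁰ M

Pb₃(PO₄)₂(s) ⇌ 3 Pb²⁺(aq) + 2 PO₄³⁻(aq)
The solution already contains Pb²⁺ at 5.0×10⁻² mol L⁻¹. Let s be the molar solubility of Pb₃(PO₄)₂.
[Pb²⁺] ≈ 5.0×10⁻² mol L⁻¹ (common ion dominates); [PO₄³⁻] = 2s.
Ksp = [Pb²⁺]^3[PO₄³⁻]^2 = (5.0×10⁻²)^3(2s)^2
(2s)^2 = 6.2×10⁻⁴⁴ / (5.0×10⁻²)^3 = 5.0×10⁻⁴⁰
s = 1.1×10⁻²⁰ mol L⁻¹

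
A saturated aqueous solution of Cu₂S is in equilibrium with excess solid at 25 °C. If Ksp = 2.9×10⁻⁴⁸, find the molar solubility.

Cu₂S(s) ⇌ 2 Cu⁺(aq) + S²⁻(aq)
For each mole of Cu₂S that dissolves per liter, [Cu⁺] = 2s and [S²⁻] = s; let s denote this solubility.
Ksp = [Cu⁺]^2[S²⁻] = (2s)^2 · s = 4s^3
4s^3 = 2.9×10⁻⁴⁸  ⇒  s^3 = 7.3×10⁻⁴⁹
s = 9.0×10⁻¹⁷ M

9.0×10⁻¹⁷ M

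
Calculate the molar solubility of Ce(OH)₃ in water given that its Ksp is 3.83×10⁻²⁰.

Ce(OH)₃(s) ⇌ Ce³⁺(aq) + 3 OH⁻(aq)
Let s be the molar solubility. Then [Ce³⁺] = s and [OH⁻] = 3s.
Ksp = [Ce³⁺][OH⁻]^3 = s · (3s)^3 = 27s^4
27s^4 = 3.83×10⁻²⁰  ⇒  s^4 = 1.42×10⁻²¹
s = 6.14×10⁻⁶ mol L⁻¹

6.14×10⁻⁶ M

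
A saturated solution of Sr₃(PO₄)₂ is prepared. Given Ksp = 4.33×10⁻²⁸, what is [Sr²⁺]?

Sr₃(PO₄)₂(s) ⇌ 3 Sr²⁺(aq) + 2 PO₄³⁻(aq)
For each mole of Sr₃(PO₄)₂ that dissolves per liter, [Sr²⁺] = 3s and [PO₄³⁻] = 2s; let s denote this solubility.
Ksp = [Sr²⁺]^3[PO₄³⁻]^2 = (3s)^3 · (2s)^2 = 108s^5 = 4.33×10⁻²⁸
s = 1.32×10⁻⁶ M
[Sr²⁺] = 3s = 3.96×10⁻⁶ M

3.96×10⁻⁶ M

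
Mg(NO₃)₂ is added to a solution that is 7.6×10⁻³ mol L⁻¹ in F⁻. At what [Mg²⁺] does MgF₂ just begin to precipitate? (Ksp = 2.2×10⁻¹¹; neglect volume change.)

The threshold for precipitation is Q = Ksp.
MgF₂(s) ⇌ Mg²⁺(aq) + 2 F⁻(aq)
Ksp = [Mg²⁺][F⁻]^2 = [Mg²⁺](7.6×10⁻³)^2
[Mg²⁺] = 2.2×10⁻¹¹ / (7.6×10⁻³)^2 = 3.8×10⁻⁷
[Mg²⁺] = 3.8×10⁻⁷ mol L⁻¹

3.8×10⁻⁷ M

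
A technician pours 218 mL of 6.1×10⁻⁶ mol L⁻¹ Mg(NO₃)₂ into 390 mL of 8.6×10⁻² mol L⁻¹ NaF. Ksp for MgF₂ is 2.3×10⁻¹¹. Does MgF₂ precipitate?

Total volume after mixing = 218 + 390 = 608 mL.
[Mg²⁺] = (6.1×10⁻⁶)(218)/608 = 2.2×10⁻⁶ mol L⁻¹
[F⁻] = (8.6×10⁻²)(390)/608 = 5.5×10⁻² mol L⁻¹
Q = [Mg²⁺][F⁻]^2 = 6.7×10⁻⁹
Q = 6.7×10⁻⁹ > Ksp = 2.3×10⁻¹¹, so the solution is supersaturated and MgF₂ precipitates.

Yes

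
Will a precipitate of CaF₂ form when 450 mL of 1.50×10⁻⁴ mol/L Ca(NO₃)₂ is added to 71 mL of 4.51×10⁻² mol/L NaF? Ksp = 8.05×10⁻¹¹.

Yes

Total volume after mixing = 450 + 71 = 521 mL.
[Ca²⁺] = (1.50×10⁻⁴)(450)/521 = 1.30×10⁻⁴ mol/L
[F⁻] = (4.51×10⁻²)(71)/521 = 6.15×10⁻³ mol/L
Q = [Ca²⁺][F⁻]^2 = 4.89×10⁻⁹
Because Q > Ksp (4.89×10⁻⁹ vs 8.05×10⁻¹¹), a precipitate of CaF₂ forms.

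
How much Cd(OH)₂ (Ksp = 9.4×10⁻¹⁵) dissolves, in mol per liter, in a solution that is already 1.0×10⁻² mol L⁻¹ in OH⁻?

Cd(OH)₂(s) ⇌ Cd²⁺(aq) + 2 OH⁻(aq)
The solution already contains OH⁻ at 1.0×10⁻² mol L⁻¹. Let s be the molar solubility of Cd(OH)₂.
[OH⁻] ≈ 1.0×10⁻² mol L⁻¹ (common ion dominates); [Cd²⁺] = s.
Ksp = [Cd²⁺][OH⁻]^2 = s(1.0×10⁻²)^2
s = 9.4×10⁻¹⁵ / (1.0×10⁻²)^2 = 9.4×10⁻¹¹
s = 9.4×10⁻¹¹ mol L⁻¹

9.4×10⁻¹¹ M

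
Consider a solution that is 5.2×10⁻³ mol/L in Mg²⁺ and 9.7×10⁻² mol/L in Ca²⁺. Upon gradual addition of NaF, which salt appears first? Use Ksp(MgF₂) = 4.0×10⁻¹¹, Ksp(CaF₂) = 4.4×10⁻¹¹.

A salt starts to precipitate once the ion product Q reaches its Ksp.
For MgF₂: [F⁻] = (Ksp/[Mg²⁺])^(1/2) = 8.8×10⁻⁵ mol/L
For CaF₂: [F⁻] = (Ksp/[Ca²⁺])^(1/2) = 2.1×10⁻⁵ mol/L
CaF₂ requires the lower [F⁻], so it precipitates first.

CaF₂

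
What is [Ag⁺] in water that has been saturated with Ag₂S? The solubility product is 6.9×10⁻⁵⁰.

Ag₂S(s) ⇌ 2 Ag⁺(aq) + S²⁻(aq)
For each mole of Ag₂S that dissolves per liter, [Ag⁺] = 2s and [S²⁻] = s; let s denote this solubility.
Ksp = [Ag⁺]^2[S²⁻] = (2s)^2 · s = 4s^3 = 6.9×10⁻⁵⁰
s = 2.6×10⁻¹⁷ M
[Ag⁺] = 2s = 5.2×10⁻¹⁷ M

5.2×10⁻¹⁷ M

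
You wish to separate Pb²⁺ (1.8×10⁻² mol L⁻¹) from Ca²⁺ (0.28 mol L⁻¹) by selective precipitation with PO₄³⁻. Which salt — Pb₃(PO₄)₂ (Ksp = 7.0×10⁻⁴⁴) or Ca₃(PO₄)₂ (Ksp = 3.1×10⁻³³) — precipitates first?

Pb₃(PO₄)₂

The threshold for precipitation is Q = Ksp.
For Pb₃(PO₄)₂: [PO₄³⁻] = (Ksp/[Pb²⁺]^3)^(1/2) = 1.1×10⁻¹⁹ mol L⁻¹
For Ca₃(PO₄)₂: [PO₄³⁻] = (Ksp/[Ca²⁺]^3)^(1/2) = 3.8×10⁻¹⁶ mol L⁻¹
The smaller threshold [PO₄³⁻] is reached first, so Pb₃(PO₄)₂ precipitates first.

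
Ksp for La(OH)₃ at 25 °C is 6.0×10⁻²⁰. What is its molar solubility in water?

6.9×10⁻⁶ M

La(OH)₃(s) ⇌ La³⁺(aq) + 3 OH⁻(aq)
For each mole of La(OH)₃ that dissolves per liter, [La³⁺] = s and [OH⁻] = 3s; let s denote this solubility.
Ksp = [La³⁺][OH⁻]^3 = s · (3s)^3 = 27s^4
27s^4 = 6.0×10⁻²⁰  ⇒  s^4 = 2.2×10⁻²¹
Taking the 4th root, s = 6.9×10⁻⁶ M.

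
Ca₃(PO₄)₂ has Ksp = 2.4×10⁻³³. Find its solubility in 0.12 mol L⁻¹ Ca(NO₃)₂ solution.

Ca₃(PO₄)₂(s) ⇌ 3 Ca²⁺(aq) + 2 PO₄³⁻(aq)
The solution already contains Ca²⁺ at 0.12 mol L⁻¹. Let s be the molar solubility of Ca₃(PO₄)₂.
[Ca²⁺] ≈ 0.12 mol L⁻¹ (common ion dominates); [PO₄³⁻] = 2s.
Ksp = [Ca²⁺]^3[PO₄³⁻]^2 = (0.12)^3(2s)^2
(2s)^2 = 2.4×10⁻³³ / (0.12)^3 = 1.4×10⁻³⁰
s = 5.9×10⁻¹⁶ mol L⁻¹

5.9×10⁻¹⁶ M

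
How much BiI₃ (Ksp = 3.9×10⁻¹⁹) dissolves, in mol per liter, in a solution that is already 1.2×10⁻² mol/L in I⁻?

BiI₃(s) ⇌ Bi³⁺(aq) + 3 I⁻(aq)
Let s be the solubility of BiI₃ here. The common ion gives [I⁻] ≈ 1.2×10⁻² mol/L, and [Bi³⁺] = s.
Ksp = [Bi³⁺][I⁻]^3 = s(1.2×10⁻²)^3
s = 3.9×10⁻¹⁹ / (1.2×10⁻²)^3 = 2.3×10⁻¹³
s = 2.3×10⁻¹³ mol/L

2.3×10⁻¹³ M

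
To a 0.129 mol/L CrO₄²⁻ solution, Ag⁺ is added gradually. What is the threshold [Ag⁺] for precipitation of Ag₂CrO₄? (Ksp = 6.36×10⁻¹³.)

The threshold for precipitation is Q = Ksp.
Ag₂CrO₄(s) ⇌ 2 Ag⁺(aq) + CrO₄²⁻(aq)
Ksp = [Ag⁺]^2[CrO₄²⁻] = [Ag⁺]^2(0.129)
[Ag⁺]^2 = 6.36×10⁻¹³ / (0.129) = 4.93×10⁻¹²
[Ag⁺] = 2.22×10⁻⁶ mol/L

2.22×10⁻⁶ M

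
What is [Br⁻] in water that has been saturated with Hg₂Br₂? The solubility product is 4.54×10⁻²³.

4.49×10⁻⁸ M

Hg₂Br₂(s) ⇌ Hg₂²⁺(aq) + 2 Br⁻(aq)
Let s be the molar solubility. Then [Hg₂²⁺] = s and [Br⁻] = 2s.
Ksp = [Hg₂²⁺][Br⁻]^2 = s · (2s)^2 = 4s^3 = 4.54×10⁻²³
s = 2.25×10⁻⁸ M
[Br⁻] = 2s = 4.49×10⁻⁸ M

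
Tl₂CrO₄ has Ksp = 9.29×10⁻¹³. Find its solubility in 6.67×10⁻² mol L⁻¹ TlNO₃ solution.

2.09×10⁻¹⁰ M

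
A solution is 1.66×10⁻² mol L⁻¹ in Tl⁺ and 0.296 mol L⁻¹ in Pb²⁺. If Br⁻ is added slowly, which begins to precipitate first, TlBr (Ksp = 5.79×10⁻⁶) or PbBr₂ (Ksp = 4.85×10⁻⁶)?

TlBr

A salt starts to precipitate once the ion product Q reaches its Ksp.
For TlBr: [Br⁻] = (Ksp/[Tl⁺]) = 3.49×10⁻⁴ mol L⁻¹
For PbBr₂: [Br⁻] = (Ksp/[Pb²⁺])^(1/2) = 4.05×10⁻³ mol L⁻¹
TlBr requires the lower [Br⁻], so it precipitates first.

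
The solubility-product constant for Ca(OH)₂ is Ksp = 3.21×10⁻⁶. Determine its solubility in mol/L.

9.29×10⁻³ M

Ca(OH)₂(s) ⇌ Ca²⁺(aq) + 2 OH⁻(aq)
If s mol/L of Ca(OH)₂ dissolves, [Ca²⁺] = s and [OH⁻] = 2s.
Ksp = [Ca²⁺][OH⁻]^2 = s · (2s)^2 = 4s^3
4s^3 = 3.21×10⁻⁶  ⇒  s^3 = 8.03×10⁻⁷
Taking the 3rd root, s = 9.29×10⁻³ M.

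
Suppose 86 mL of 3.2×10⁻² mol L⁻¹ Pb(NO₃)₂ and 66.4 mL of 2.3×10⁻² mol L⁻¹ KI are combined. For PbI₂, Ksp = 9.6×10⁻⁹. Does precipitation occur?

Yes

After mixing, V = 86 mL + 66.4 mL = 152.4 mL.
[Pb²⁺] = (3.2×10⁻²)(86)/152.4 = 1.8×10⁻² mol L⁻¹
[I⁻] = (2.3×10⁻²)(66.4)/152.4 = 1.0×10⁻² mol L⁻¹
Q = [Pb²⁺][I⁻]^2 = 1.8×10⁻⁶
Q = 1.8×10⁻⁶ > Ksp = 9.6×10⁻⁹, so the solution is supersaturated and PbI₂ precipitates.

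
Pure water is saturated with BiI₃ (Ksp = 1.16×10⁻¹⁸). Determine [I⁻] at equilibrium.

BiI₃(s) ⇌ Bi³⁺(aq) + 3 I⁻(aq)
With molar solubility s: [Bi³⁺] = s, [I⁻] = 3s.
Ksp = [Bi³⁺][I⁻]^3 = s · (3s)^3 = 27s^4 = 1.16×10⁻¹⁸
s = 1.44×10⁻⁵ mol/L
[I⁻] = 3s = 4.32×10⁻⁵ mol/L

4.32×10⁻⁵ M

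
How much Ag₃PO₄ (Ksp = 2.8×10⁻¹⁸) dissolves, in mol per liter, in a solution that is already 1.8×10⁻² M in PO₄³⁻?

1.8×10⁻⁶ M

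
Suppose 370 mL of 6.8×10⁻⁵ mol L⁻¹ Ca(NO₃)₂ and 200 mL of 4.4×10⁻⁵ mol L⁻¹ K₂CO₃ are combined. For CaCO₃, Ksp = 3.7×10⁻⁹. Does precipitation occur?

No

The combined volume is 570 mL.
[Ca²⁺] = (6.8×10⁻⁵)(370)/570 = 4.4×10⁻⁵ mol L⁻¹
[CO₃²⁻] = (4.4×10⁻⁵)(200)/570 = 1.5×10⁻⁵ mol L⁻¹
Q = [Ca²⁺][CO₃²⁻] = 6.8×10⁻¹⁰
Q < Ksp (6.8×10⁻¹⁰ vs 3.7×10⁻⁹); the solution remains unsaturated and no precipitate forms.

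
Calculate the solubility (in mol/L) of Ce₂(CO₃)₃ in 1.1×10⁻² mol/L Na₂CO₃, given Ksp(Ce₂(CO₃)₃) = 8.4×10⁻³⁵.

Ce₂(CO₃)₃(s) ⇌ 2 Ce³⁺(aq) + 3 CO₃²⁻(aq)
Let s be the solubility of Ce₂(CO₃)₃ here. The common ion gives [CO₃²⁻] ≈ 1.1×10⁻² mol/L, and [Ce³⁺] = 2s.
Ksp = [Ce³⁺]^2[CO₃²⁻]^3 = (2s)^2(1.1×10⁻²)^3
(2s)^2 = 8.4×10⁻³⁵ / (1.1×10⁻²)^3 = 6.3×10⁻²⁹
s = 4.0×10⁻¹⁵ mol/L

4.0×10⁻¹⁵ M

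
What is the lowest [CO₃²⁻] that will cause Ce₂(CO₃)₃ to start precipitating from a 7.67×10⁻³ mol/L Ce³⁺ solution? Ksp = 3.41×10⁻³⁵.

Precipitation begins when Q = Ksp.
Ce₂(CO₃)₃(s) ⇌ 2 Ce³⁺(aq) + 3 CO₃²⁻(aq)
Ksp = [Ce³⁺]^2[CO₃²⁻]^3 = [CO₃²⁻]^3(7.67×10⁻³)^2
[CO₃²⁻]^3 = 3.41×10⁻³⁵ / (7.67×10⁻³)^2 = 5.80×10⁻³¹
[CO₃²⁻] = 8.34×10⁻¹¹ mol/L

8.34×10⁻¹¹ M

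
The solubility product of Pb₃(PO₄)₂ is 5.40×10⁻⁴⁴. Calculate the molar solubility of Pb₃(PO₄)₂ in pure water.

8.71×10⁻¹⁰ M

Pb₃(PO₄)₂(s) ⇌ 3 Pb²⁺(aq) + 2 PO₄³⁻(aq)
For each mole of Pb₃(PO₄)₂ that dissolves per liter, [Pb²⁺] = 3s and [PO₄³⁻] = 2s; let s denote this solubility.
Ksp = [Pb²⁺]^3[PO₄³⁻]^2 = (3s)^3 · (2s)^2 = 108s^5
108s^5 = 5.40×10⁻⁴⁴  ⇒  s^5 = 5.00×10⁻⁴⁶
Taking the 5th root, s = 8.71×10⁻¹⁰ mol L⁻¹.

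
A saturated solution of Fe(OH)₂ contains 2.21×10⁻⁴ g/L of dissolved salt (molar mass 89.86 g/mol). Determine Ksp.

Molar solubility s = (2.21×10⁻⁴ g/L) / (89.86 g/mol) = 2.4594×10⁻⁶ mol/L
Fe(OH)₂(s) ⇌ Fe²⁺(aq) + 2 OH⁻(aq)
If s mol/L of Fe(OH)₂ dissolves, [Fe²⁺] = s and [OH⁻] = 2s.
Ksp = [Fe²⁺][OH⁻]^2 = s · (2s)^2 = 4s^3
Ksp = 4 × (2.4594×10⁻⁶)^3 = 5.95×10⁻¹⁷

Ksp = 5.95×10⁻¹⁷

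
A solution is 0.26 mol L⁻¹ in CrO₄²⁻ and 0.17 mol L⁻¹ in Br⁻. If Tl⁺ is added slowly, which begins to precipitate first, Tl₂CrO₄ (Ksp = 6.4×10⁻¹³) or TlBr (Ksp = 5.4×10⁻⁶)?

Tl₂CrO₄

A salt starts to precipitate once the ion product Q reaches its Ksp.
For Tl₂CrO₄: [Tl⁺] = (Ksp/[CrO₄²⁻])^(1/2) = 1.6×10⁻⁶ mol L⁻¹
For TlBr: [Tl⁺] = (Ksp/[Br⁻]) = 3.2×10⁻⁵ mol L⁻¹
The smaller threshold [Tl⁺] is reached first, so Tl₂CrO₄ precipitates first.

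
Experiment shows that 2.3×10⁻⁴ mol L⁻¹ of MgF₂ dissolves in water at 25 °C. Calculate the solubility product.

Ksp = 4.9×10⁻¹¹

MgF₂(s) ⇌ Mg²⁺(aq) + 2 F⁻(aq)
For each mole of MgF₂ that dissolves per liter, [Mg²⁺] = s and [F⁻] = 2s; let s denote this solubility.
Ksp = [Mg²⁺][F⁻]^2 = s · (2s)^2 = 4s^3
Ksp = 4 × (2.3×10⁻⁴)^3 = 4.9×10⁻¹¹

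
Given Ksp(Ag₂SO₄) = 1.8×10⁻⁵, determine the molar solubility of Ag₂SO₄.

Ag₂SO₄(s) ⇌ 2 Ag⁺(aq) + SO₄²⁻(aq)
Call the molar solubility s, so that [Ag⁺] = 2s and [SO₄²⁻] = s.
Ksp = [Ag⁺]^2[SO₄²⁻] = (2s)^2 · s = 4s^3
4s^3 = 1.8×10⁻⁵  ⇒  s^3 = 4.5×10⁻⁶
Taking the 3rd root, s = 1.7×10⁻² mol L⁻¹.

1.7×10⁻² M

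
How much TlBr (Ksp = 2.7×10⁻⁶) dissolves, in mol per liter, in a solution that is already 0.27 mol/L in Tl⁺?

TlBr(s) ⇌ Tl⁺(aq) + Br⁻(aq)
The solution already contains Tl⁺ at 0.27 mol/L. Let s be the molar solubility of TlBr.
[Tl⁺] ≈ 0.27 mol/L (common ion dominates); [Br⁻] = s.
Ksp = [Tl⁺][Br⁻] = (0.27)s
s = 2.7×10⁻⁶ / (0.27) = 1.0×10⁻⁵
s = 1.0×10⁻⁵ mol/L

1.0×10⁻⁵ M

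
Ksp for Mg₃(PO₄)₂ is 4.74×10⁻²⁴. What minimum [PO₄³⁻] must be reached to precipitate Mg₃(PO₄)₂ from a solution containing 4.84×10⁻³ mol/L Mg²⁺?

6.47×10⁻⁹ M

The threshold for precipitation is Q = Ksp.
Mg₃(PO₄)₂(s) ⇌ 3 Mg²⁺(aq) + 2 PO₄³⁻(aq)
Ksp = [Mg²⁺]^3[PO₄³⁻]^2 = [PO₄³⁻]^2(4.84×10⁻³)^3
[PO₄³⁻]^2 = 4.74×10⁻²⁴ / (4.84×10⁻³)^3 = 4.18×10⁻¹⁷
[PO₄³⁻] = 6.47×10⁻⁹ mol/L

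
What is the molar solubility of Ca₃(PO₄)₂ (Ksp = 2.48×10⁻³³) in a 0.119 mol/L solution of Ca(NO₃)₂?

6.07×10⁻¹⁶ M

Ca₃(PO₄)₂(s) ⇌ 3 Ca²⁺(aq) + 2 PO₄³⁻(aq)
Ca²⁺ is already present at 0.119 mol/L. If s mol/L of Ca₃(PO₄)₂ dissolves, [PO₄³⁻] = 2s while [Ca²⁺] ≈ 0.119 mol/L.
Ksp = [Ca²⁺]^3[PO₄³⁻]^2 = (0.119)^3(2s)^2
(2s)^2 = 2.48×10⁻³³ / (0.119)^3 = 1.47×10⁻³⁰
s = 6.07×10⁻¹⁶ mol/L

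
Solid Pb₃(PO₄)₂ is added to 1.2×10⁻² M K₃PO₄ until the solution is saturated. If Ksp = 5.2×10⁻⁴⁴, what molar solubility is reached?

2.4×10⁻¹⁴ M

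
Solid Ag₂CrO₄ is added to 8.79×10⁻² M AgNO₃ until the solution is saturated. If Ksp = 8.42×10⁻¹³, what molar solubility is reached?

1.09×10⁻¹⁰ M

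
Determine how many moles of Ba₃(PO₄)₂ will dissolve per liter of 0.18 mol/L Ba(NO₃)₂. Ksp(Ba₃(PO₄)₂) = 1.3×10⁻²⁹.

2.4×10⁻¹⁴ M

Ba₃(PO₄)₂(s) ⇌ 3 Ba²⁺(aq) + 2 PO₄³⁻(aq)
The solution already contains Ba²⁺ at 0.18 mol/L. Let s be the molar solubility of Ba₃(PO₄)₂.
[Ba²⁺] ≈ 0.18 mol/L (common ion dominates); [PO₄³⁻] = 2s.
Ksp = [Ba²⁺]^3[PO₄³⁻]^2 = (0.18)^3(2s)^2
(2s)^2 = 1.3×10⁻²⁹ / (0.18)^3 = 2.2×10⁻²⁷
s = 2.4×10⁻¹⁴ mol/L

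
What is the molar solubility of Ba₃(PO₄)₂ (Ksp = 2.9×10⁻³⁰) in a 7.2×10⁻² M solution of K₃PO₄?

2.7×10⁻¹⁰ M

Ba₃(PO₄)₂(s) ⇌ 3 Ba²⁺(aq) + 2 PO₄³⁻(aq)
PO₄³⁻ is already present at 7.2×10⁻² M. If s mol/L of Ba₃(PO₄)₂ dissolves, [Ba²⁺] = 3s while [PO₄³⁻] ≈ 7.2×10⁻² M.
Ksp = [Ba²⁺]^3[PO₄³⁻]^2 = (3s)^3(7.2×10⁻²)^2
(3s)^3 = 2.9×10⁻³⁰ / (7.2×10⁻²)^2 = 5.6×10⁻²⁸
s = 2.7×10⁻¹⁰ M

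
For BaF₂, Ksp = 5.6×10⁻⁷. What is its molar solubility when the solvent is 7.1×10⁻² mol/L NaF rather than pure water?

BaF₂(s) ⇌ Ba²⁺(aq) + 2 F⁻(aq)
The solution already contains F⁻ at 7.1×10⁻² mol/L. Let s be the molar solubility of BaF₂.
[F⁻] ≈ 7.1×10⁻² mol/L (common ion dominates); [Ba²⁺] = s.
Ksp = [Ba²⁺][F⁻]^2 = s(7.1×10⁻²)^2
s = 5.6×10⁻⁷ / (7.1×10⁻²)^2 = 1.1×10⁻⁴
s = 1.1×10⁻⁴ mol/L

1.1×10⁻⁴ M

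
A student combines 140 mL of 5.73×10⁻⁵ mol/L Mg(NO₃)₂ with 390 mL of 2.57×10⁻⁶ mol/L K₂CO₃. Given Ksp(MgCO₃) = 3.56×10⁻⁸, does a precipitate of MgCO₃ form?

No

After mixing, V = 140 mL + 390 mL = 530 mL.
[Mg²⁺] = (5.73×10⁻⁵)(140)/530 = 1.51×10⁻⁵ mol/L
[CO₃²⁻] = (2.57×10⁻⁶)(390)/530 = 1.89×10⁻⁶ mol/L
Q = [Mg²⁺][CO₃²⁻] = 2.86×10⁻¹¹
Since Q (2.86×10⁻¹¹) is less than Ksp (3.56×10⁻⁸), no MgCO₃ precipitates.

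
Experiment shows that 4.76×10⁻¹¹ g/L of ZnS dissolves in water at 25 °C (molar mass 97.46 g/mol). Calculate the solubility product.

Ksp = 2.39×10⁻²⁵

s = (4.76×10⁻¹¹ g L⁻¹)/(97.46 g mol⁻¹) = 4.8841×10⁻¹³ M
ZnS(s) ⇌ Zn²⁺(aq) + S²⁻(aq)
Call the molar solubility s, so that [Zn²⁺] = s and [S²⁻] = s.
Ksp = [Zn²⁺][S²⁻] = s · s = s^2
Ksp = (4.8841×10⁻¹³)^2 = 2.39×10⁻²⁵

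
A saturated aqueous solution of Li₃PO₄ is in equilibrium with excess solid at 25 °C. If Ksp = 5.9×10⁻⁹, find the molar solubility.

3.8×10⁻³ M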